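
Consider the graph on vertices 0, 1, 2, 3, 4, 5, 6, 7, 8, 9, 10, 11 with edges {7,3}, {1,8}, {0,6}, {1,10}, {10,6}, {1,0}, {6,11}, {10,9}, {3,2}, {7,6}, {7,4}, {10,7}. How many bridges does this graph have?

6

The edges on the cycle 10-7-6-10 are not bridges since each lies on that cycle.
But removing 10 - 9 disconnects 10 from 9; removing 6 - 11 disconnects 6 from 11; removing 4 - 7 disconnects 4 from 7; removing 3 - 7 disconnects 3 from 7 — these are bridges.
In total 6 edges are bridges.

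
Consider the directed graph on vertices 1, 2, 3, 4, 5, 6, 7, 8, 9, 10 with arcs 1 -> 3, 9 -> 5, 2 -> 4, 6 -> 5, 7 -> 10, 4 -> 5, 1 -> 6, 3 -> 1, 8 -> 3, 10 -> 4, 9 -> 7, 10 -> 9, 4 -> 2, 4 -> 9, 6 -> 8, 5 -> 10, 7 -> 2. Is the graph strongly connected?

No

There is no directed path from 5 to 8, so the graph is not strongly connected.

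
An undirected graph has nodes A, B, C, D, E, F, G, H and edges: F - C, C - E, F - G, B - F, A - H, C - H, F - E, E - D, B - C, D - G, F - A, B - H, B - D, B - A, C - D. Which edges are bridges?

none

The edges on the cycle B-F-C-H-A-B are not bridges since each lies on that cycle.
Every edge lies on some cycle, so there are no bridges.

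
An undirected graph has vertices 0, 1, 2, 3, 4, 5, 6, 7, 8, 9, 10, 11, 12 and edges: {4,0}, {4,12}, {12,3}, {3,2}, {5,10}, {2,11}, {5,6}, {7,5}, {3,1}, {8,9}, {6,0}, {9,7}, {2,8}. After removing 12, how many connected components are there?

1

With 12 gone, the remaining components are: {0, 1, 2, 3, 4, 5, 6, 7, 8, 9, 10, 11}.
That is 1 component.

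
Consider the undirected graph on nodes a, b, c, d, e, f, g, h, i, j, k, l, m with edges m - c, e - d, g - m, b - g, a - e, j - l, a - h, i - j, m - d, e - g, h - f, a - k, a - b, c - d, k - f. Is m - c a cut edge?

After removing m - c, the path m-d-c still connects them, so the edge is not a bridge.

No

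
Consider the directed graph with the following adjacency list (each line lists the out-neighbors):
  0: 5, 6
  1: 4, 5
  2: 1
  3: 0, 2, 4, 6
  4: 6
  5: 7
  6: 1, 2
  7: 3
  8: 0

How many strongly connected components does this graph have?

2

{0, 1, 2, 3, 4, 5, 6, 7} are all mutually reachable — one SCC of size 8.
{8} is an SCC by itself.
That gives 2 strongly connected components.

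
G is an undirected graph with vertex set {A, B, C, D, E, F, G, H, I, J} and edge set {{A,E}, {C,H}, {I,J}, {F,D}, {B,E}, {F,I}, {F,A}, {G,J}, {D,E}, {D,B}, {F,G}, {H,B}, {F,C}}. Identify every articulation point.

F

Removing F increases the component count from 1 to 2, so F is a cut vertex.
By contrast removing E leaves 1 component; it is not a cut vertex. No other vertex is a cut vertex either.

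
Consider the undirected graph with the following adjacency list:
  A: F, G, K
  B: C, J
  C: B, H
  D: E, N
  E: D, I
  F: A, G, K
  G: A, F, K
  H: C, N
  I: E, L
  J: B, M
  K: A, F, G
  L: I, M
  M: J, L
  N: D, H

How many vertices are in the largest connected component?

Starting from A we can reach A, F, G, K. That is one component of size 4.
Starting from B we can reach B, C, D, E, H, I, J, L, M, N. That is one component of size 10.
The largest has 10 vertices.

10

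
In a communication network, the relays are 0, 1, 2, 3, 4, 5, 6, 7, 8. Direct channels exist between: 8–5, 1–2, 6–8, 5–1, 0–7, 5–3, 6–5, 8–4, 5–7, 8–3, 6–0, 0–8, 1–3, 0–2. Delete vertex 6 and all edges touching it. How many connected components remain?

With 6 gone, the remaining components are: {0, 1, 2, 3, 4, 5, 7, 8}.
That is 1 component.

1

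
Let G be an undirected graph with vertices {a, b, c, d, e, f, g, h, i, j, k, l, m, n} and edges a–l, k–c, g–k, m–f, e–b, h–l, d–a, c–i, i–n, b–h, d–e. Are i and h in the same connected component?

The component containing i is {c, g, i, k, n}, and h is not in it.

No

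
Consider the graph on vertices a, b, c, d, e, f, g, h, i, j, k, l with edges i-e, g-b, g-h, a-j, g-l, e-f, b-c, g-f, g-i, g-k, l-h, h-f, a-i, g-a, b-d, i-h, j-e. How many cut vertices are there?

2

Removing b increases the component count from 1 to 3, so b is a cut vertex.
Removing g increases the component count from 1 to 3, so g is a cut vertex.
By contrast removing k leaves 1 component; it is not a cut vertex. No other vertex is a cut vertex either.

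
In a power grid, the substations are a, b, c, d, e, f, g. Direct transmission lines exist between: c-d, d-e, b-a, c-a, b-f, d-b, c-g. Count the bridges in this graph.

The edges on the cycle c-d-b-a-c are not bridges since each lies on that cycle.
But removing d-e disconnects d from e; removing b-f disconnects b from f; removing c-g disconnects c from g — these are bridges.
That makes 3 bridges.

3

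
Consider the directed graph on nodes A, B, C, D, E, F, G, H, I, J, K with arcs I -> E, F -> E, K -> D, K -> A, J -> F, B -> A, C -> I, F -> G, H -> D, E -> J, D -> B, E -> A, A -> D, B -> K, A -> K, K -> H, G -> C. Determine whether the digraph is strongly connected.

No

There is no directed path from A to C, so the graph is not strongly connected.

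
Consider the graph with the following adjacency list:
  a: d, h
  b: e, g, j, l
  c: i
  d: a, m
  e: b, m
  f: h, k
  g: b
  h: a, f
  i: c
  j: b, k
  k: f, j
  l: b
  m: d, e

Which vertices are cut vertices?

Removing b increases the component count from 2 to 4, so b is a cut vertex.
By contrast removing m leaves 2 components; it is not a cut vertex. No other vertex is a cut vertex either.

b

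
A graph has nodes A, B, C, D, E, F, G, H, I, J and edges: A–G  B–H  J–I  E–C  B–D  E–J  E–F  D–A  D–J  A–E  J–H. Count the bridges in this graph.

4

The edges on the cycle D-A-E-J-D are not bridges since each lies on that cycle.
But removing J–I disconnects J from I; removing E–F disconnects E from F; removing C–E disconnects C from E; removing G–A disconnects G from A — these are bridges.
That makes 4 bridges.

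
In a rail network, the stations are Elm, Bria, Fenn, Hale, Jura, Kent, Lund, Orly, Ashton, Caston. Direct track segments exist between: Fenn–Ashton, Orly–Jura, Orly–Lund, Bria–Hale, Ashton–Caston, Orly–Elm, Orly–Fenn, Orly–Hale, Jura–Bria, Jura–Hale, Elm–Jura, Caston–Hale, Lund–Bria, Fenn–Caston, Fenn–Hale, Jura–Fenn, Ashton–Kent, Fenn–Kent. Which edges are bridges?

none

The edges on the cycle Orly-Elm-Jura-Hale-Caston-Ashton-Fenn-Orly are not bridges since each lies on that cycle.
Every edge lies on some cycle, so there are no bridges.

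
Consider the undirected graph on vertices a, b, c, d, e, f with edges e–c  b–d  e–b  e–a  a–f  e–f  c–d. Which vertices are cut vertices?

Removing e increases the component count from 1 to 2, so e is a cut vertex.
By contrast removing d leaves 1 component; it is not a cut vertex. No other vertex is a cut vertex either.

e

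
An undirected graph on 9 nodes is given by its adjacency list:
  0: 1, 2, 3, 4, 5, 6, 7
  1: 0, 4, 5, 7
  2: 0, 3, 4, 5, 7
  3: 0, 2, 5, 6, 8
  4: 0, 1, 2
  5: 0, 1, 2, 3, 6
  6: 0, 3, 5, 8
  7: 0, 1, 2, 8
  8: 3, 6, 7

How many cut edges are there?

0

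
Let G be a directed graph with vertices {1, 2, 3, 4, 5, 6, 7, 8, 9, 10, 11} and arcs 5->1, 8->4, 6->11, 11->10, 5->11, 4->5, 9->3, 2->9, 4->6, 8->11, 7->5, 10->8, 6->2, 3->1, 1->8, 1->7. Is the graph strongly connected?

Yes

From 11 we can reach every vertex (1, 2, 3, 4, 5, 6, 7, 8, 9, 10, 11), and every vertex can reach 11 (1, 2, 3, 4, 5, 6, 7, 8, 9, 10, 11). So the whole graph is one strongly connected component.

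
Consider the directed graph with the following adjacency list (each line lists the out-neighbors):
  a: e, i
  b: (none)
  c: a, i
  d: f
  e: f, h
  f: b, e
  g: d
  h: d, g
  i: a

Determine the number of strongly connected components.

4

{d, e, f, g, h} are all mutually reachable — one SCC of size 5.
{a, i} are all mutually reachable — one SCC of size 2.
{c} is an SCC by itself.
{b} is an SCC by itself.
That gives 4 strongly connected components.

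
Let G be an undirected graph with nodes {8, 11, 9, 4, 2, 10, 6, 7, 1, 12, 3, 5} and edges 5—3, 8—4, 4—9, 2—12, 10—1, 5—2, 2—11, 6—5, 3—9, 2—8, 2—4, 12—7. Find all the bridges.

The edges on the cycle 5-2-8-4-9-3-5 are not bridges since each lies on that cycle.
But removing 2—11 disconnects 2 from 11; removing 12—7 disconnects 12 from 7; removing 10—1 disconnects 10 from 1; removing 2—12 disconnects 2 from 12 — these are bridges.
In total 5 edges are bridges.

1-10, 11-2, 12-2, 12-7, 5-6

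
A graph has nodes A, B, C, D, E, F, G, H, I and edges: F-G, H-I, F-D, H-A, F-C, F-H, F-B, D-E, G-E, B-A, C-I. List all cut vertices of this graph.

F

Removing F increases the component count from 1 to 2, so F is a cut vertex.
By contrast removing I leaves 1 component; it is not a cut vertex. No other vertex is a cut vertex either.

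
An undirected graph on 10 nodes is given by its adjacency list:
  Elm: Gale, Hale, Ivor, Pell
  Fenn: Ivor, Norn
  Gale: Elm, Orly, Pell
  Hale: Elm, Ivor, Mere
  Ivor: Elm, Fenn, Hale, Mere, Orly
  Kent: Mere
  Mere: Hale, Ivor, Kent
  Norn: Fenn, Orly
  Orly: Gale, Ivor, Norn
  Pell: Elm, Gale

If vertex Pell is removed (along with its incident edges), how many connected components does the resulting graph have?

1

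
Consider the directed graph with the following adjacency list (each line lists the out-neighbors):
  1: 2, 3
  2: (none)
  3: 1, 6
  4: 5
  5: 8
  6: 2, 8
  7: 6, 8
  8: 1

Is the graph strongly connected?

No

There is no directed path from 1 to 5, so the graph is not strongly connected.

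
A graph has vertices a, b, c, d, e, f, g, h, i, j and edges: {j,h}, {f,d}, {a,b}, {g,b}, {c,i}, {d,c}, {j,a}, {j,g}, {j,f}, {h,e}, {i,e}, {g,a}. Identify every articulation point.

j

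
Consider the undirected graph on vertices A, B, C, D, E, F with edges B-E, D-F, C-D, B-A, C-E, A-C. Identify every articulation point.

Removing C increases the component count from 1 to 2, so C is a cut vertex.
Removing D increases the component count from 1 to 2, so D is a cut vertex.
By contrast removing F leaves 1 component; it is not a cut vertex. No other vertex is a cut vertex either.

C, D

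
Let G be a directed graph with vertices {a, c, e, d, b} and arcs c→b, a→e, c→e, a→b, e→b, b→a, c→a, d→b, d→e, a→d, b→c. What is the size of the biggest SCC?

{a, b, c, d, e} are all mutually reachable — one SCC of size 5.
The largest has 5 vertices.

5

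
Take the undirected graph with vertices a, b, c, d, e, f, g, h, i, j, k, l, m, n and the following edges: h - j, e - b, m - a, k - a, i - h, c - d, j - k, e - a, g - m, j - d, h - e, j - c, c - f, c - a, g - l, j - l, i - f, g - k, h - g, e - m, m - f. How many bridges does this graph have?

The edges on the cycle h-g-k-a-m-e-h are not bridges since each lies on that cycle.
But removing b - e disconnects b from e — this is a bridge.

1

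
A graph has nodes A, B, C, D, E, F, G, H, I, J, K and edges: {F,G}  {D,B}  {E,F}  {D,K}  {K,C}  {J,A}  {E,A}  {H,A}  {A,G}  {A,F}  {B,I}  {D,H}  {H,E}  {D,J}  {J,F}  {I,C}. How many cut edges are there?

0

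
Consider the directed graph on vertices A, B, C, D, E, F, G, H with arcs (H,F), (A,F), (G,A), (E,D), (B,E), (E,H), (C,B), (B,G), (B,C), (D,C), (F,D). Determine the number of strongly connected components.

{A, B, C, D, E, F, G, H} are all mutually reachable — one SCC of size 8.
That gives 1 strongly connected component.

1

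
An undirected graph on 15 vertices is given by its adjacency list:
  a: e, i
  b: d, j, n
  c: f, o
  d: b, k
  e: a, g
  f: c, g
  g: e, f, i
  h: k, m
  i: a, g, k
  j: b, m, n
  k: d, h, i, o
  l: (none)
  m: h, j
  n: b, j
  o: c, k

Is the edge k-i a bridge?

After removing k-i, the path k-o-c-f-g-i still connects them, so the edge is not a bridge.

No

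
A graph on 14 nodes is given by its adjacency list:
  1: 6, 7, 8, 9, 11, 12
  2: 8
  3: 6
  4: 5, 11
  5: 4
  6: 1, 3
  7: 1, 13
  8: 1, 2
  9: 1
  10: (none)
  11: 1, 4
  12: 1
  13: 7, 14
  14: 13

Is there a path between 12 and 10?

The component containing 12 is {1, 2, 3, 4, 5, 6, 7, 8, 9, 11, 12, 13, 14}, and 10 is not in it.

No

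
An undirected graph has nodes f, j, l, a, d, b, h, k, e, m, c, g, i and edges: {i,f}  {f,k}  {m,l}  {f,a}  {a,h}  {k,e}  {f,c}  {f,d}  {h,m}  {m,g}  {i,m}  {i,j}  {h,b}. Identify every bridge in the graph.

b-h, c-f, d-f, e-k, f-k, g-m, i-j, l-m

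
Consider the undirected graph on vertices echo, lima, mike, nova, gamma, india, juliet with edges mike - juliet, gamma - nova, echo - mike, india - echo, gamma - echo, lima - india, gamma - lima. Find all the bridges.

The edges on the cycle gamma-lima-india-echo-gamma are not bridges since each lies on that cycle.
But removing echo - mike disconnects echo from mike; removing gamma - nova disconnects gamma from nova; removing mike - juliet disconnects mike from juliet — these are bridges.

echo-mike, gamma-nova, juliet-mike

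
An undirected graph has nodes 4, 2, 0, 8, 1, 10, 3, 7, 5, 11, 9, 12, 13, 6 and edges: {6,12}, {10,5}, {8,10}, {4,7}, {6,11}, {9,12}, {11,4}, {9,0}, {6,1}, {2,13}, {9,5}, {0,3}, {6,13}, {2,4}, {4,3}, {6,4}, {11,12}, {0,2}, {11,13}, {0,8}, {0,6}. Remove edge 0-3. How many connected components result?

0 and 3 are still connected via 0-6-4-3, so the component count stays at 1.

1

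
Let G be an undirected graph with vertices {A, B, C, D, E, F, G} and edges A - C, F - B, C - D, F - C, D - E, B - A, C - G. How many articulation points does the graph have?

2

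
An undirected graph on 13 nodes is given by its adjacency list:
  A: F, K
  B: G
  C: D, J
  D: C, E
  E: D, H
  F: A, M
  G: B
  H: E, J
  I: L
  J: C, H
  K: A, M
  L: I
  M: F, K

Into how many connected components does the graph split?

4

Starting from B we can reach B, G. That is one component of size 2.
Starting from I we can reach I, L. That is one component of size 2.
Starting from A we can reach A, F, K, M. That is one component of size 4.
Starting from C we can reach C, D, E, H, J. That is one component of size 5.
Total: 4 components.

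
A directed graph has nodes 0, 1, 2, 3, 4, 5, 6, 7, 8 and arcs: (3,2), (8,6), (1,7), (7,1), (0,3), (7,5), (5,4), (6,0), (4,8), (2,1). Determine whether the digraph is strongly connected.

Yes

From 8 we can reach every vertex (0, 1, 2, 3, 4, 5, 6, 7, 8), and every vertex can reach 8 (0, 1, 2, 3, 4, 5, 6, 7, 8). So the whole graph is one strongly connected component.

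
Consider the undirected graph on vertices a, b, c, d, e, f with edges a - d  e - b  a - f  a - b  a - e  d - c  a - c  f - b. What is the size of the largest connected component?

Starting from a we can reach a, b, c, d, e, f. That is one component of size 6.
The largest has 6 vertices.

6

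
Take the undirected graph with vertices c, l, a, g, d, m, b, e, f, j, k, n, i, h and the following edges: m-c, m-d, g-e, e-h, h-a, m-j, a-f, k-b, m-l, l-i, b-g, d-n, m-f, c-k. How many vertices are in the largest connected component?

Starting from a we can reach a, b, c, d, e, f, g, h, i, j, k, l, m, n. That is one component of size 14.
The largest has 14 vertices.

14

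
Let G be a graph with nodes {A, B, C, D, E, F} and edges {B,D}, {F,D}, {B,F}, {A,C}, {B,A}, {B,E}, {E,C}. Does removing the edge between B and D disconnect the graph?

After removing B - D, the path B-F-D still connects them, so the edge is not a bridge.

No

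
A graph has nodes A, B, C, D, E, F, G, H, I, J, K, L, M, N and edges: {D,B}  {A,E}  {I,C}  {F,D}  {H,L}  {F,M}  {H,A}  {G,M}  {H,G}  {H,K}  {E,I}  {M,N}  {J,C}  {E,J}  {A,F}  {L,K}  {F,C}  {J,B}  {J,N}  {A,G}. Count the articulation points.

Removing H increases the component count from 1 to 2, so H is a cut vertex.
By contrast removing C leaves 1 component; it is not a cut vertex. No other vertex is a cut vertex either.

1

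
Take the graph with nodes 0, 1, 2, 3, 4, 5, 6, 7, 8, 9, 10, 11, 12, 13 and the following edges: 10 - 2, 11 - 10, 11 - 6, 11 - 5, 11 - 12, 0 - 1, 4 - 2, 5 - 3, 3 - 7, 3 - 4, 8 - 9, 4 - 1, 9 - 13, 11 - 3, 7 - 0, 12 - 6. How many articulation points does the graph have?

2

Removing 9 increases the component count from 2 to 3, so 9 is a cut vertex.
Removing 11 increases the component count from 2 to 3, so 11 is a cut vertex.
By contrast removing 2 leaves 2 components; it is not a cut vertex. No other vertex is a cut vertex either.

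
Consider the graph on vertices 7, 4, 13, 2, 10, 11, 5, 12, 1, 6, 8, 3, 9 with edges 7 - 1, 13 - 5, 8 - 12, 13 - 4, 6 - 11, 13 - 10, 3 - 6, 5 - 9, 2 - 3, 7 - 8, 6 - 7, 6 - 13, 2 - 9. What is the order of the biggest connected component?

Starting from 1 we can reach 1, 2, 3, 4, 5, 6, 7, 8, 9, 10, 11, 12, 13. That is one component of size 13.
The largest has 13 vertices.

13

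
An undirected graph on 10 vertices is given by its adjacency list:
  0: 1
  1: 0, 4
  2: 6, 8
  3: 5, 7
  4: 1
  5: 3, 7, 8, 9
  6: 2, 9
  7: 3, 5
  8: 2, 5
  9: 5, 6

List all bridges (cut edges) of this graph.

The edges on the cycle 5-3-7-5 are not bridges since each lies on that cycle.
But removing 1-4 disconnects 1 from 4; removing 1-0 disconnects 1 from 0 — these are bridges.

0-1, 1-4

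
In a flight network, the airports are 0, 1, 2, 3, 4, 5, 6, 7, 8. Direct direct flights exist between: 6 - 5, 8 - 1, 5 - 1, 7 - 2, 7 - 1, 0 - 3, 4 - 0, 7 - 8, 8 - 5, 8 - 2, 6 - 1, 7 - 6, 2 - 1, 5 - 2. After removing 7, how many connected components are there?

With 7 gone, the remaining components are: {0, 3, 4}; {1, 2, 5, 6, 8}.
That is 2 components.

2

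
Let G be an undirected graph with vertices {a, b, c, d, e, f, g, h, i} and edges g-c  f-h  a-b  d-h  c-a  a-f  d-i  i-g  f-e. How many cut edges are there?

2

The edges on the cycle d-i-g-c-a-f-h-d are not bridges since each lies on that cycle.
But removing e-f disconnects e from f; removing a-b disconnects a from b — these are bridges.
That makes 2 bridges.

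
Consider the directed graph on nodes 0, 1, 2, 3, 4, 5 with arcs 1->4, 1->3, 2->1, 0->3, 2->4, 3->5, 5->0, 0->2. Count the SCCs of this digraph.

2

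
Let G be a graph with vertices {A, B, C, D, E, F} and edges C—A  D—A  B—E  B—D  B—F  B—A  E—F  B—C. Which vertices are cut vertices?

Removing B increases the component count from 1 to 2, so B is a cut vertex.
By contrast removing A leaves 1 component; it is not a cut vertex. No other vertex is a cut vertex either.

B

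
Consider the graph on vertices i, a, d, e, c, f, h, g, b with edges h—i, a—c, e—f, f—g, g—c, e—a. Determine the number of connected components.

4

b is isolated — a component by itself.
d is isolated — a component by itself.
Starting from h we can reach h, i. That is one component of size 2.
Starting from a we can reach a, c, e, f, g. That is one component of size 5.
Total: 4 components.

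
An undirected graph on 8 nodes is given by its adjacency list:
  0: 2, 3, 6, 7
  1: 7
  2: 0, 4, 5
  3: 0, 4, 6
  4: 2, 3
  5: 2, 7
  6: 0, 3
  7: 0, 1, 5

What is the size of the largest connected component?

Starting from 0 we can reach 0, 1, 2, 3, 4, 5, 6, 7. That is one component of size 8.
The largest has 8 vertices.

8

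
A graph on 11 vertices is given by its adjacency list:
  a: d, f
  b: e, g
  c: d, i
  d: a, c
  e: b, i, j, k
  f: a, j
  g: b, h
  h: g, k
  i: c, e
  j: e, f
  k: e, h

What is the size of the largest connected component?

Starting from a we can reach a, b, c, d, e, f, g, h, i, j, k. That is one component of size 11.
The largest has 11 vertices.

11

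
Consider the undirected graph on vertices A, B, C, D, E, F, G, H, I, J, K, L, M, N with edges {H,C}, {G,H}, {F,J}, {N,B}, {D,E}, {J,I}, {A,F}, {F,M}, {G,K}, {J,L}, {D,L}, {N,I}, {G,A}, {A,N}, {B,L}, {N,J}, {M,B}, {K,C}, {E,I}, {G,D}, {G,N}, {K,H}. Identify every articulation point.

G

Removing G increases the component count from 1 to 2, so G is a cut vertex.
By contrast removing K leaves 1 component; it is not a cut vertex. No other vertex is a cut vertex either.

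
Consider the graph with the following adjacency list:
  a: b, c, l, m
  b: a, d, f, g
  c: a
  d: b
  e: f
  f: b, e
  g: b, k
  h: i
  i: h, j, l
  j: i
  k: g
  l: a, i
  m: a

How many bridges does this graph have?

removing l-a disconnects l from a; removing b-f disconnects b from f; removing a-m disconnects a from m; removing b-a disconnects b from a — these are bridges.
In total 12 edges are bridges.

12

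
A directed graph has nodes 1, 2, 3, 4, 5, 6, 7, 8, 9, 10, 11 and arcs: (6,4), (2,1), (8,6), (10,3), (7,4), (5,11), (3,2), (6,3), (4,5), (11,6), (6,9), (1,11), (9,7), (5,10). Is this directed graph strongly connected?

There is no directed path from 10 to 8, so the graph is not strongly connected.

No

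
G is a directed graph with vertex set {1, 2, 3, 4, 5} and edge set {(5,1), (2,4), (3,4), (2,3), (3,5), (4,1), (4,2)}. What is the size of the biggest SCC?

3

{2, 3, 4} are all mutually reachable — one SCC of size 3.
{1} is an SCC by itself.
{5} is an SCC by itself.
The largest has 3 vertices.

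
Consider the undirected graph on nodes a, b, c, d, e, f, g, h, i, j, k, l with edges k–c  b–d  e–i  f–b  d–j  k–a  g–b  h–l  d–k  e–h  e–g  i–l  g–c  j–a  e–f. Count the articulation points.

Removing e increases the component count from 1 to 2, so e is a cut vertex.
By contrast removing j leaves 1 component; it is not a cut vertex. No other vertex is a cut vertex either.

1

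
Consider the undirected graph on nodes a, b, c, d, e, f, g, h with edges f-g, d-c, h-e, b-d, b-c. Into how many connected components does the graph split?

4

a is isolated — a component by itself.
Starting from f we can reach f, g. That is one component of size 2.
Starting from e we can reach e, h. That is one component of size 2.
Starting from b we can reach b, c, d. That is one component of size 3.
Total: 4 components.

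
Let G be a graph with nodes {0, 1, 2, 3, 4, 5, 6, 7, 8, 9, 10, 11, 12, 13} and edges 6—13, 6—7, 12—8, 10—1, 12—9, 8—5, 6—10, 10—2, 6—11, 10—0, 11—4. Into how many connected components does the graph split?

3 is isolated — a component by itself.
Starting from 5 we can reach 5, 8, 9, 12. That is one component of size 4.
Starting from 0 we can reach 0, 1, 2, 4, 6, 7, 10, 11, 13. That is one component of size 9.
Total: 3 components.

3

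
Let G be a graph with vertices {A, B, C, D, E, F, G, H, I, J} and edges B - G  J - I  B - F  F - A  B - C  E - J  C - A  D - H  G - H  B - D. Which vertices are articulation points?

B, J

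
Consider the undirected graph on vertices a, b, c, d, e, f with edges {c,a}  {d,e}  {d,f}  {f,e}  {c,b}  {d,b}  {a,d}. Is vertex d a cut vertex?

Yes

Deleting d raises the number of components from 1 to 2, so d is a cut vertex.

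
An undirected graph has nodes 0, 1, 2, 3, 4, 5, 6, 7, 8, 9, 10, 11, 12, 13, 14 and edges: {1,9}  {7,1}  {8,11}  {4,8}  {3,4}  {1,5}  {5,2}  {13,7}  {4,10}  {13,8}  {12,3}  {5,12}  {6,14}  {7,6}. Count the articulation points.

6

Removing 1 increases the component count from 2 to 3, so 1 is a cut vertex.
Removing 4 increases the component count from 2 to 3, so 4 is a cut vertex.
Removing 5 increases the component count from 2 to 3, so 5 is a cut vertex.
Likewise 6, 7, 8 are cut vertices.
By contrast removing 11 leaves 2 components; it is not a cut vertex. No other vertex is a cut vertex either.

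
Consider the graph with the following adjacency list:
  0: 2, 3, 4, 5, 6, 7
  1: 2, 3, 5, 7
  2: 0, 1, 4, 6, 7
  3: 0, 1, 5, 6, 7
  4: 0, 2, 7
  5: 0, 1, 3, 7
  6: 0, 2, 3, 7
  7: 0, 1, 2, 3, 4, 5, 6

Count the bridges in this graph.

The edges on the cycle 1-5-3-1 are not bridges since each lies on that cycle.
Every edge lies on some cycle, so there are no bridges.

0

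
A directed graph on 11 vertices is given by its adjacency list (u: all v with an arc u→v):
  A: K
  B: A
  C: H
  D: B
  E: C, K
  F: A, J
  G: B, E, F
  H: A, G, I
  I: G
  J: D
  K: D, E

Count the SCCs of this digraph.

1

{A, B, C, D, E, F, G, H, I, J, K} are all mutually reachable — one SCC of size 11.
That gives 1 strongly connected component.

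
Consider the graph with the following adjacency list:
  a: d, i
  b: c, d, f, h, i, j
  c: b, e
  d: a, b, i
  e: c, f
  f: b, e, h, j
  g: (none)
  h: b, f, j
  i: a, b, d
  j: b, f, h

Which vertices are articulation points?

b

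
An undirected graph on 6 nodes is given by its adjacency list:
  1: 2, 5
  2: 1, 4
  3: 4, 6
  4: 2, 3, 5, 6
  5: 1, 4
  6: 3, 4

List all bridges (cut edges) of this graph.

The edges on the cycle 4-6-3-4 are not bridges since each lies on that cycle.
Every edge lies on some cycle, so there are no bridges.

none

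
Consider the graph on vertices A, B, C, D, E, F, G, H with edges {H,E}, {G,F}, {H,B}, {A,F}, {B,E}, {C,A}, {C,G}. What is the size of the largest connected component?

4

D is isolated — a component by itself.
Starting from B we can reach B, E, H. That is one component of size 3.
Starting from A we can reach A, C, F, G. That is one component of size 4.
The largest has 4 vertices.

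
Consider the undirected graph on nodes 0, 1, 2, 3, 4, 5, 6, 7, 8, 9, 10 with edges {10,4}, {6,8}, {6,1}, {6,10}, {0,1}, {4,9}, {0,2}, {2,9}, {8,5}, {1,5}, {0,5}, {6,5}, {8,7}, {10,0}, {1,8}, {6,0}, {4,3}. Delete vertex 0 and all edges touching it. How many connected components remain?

With 0 gone, the remaining components are: {1, 2, 3, 4, 5, 6, 7, 8, 9, 10}.
That is 1 component.

1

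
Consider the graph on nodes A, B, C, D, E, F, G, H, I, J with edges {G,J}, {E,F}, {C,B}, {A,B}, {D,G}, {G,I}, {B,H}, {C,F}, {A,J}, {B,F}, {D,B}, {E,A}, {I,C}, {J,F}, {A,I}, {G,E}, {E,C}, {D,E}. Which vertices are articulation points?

Removing B increases the component count from 1 to 2, so B is a cut vertex.
By contrast removing J leaves 1 component; it is not a cut vertex. No other vertex is a cut vertex either.

B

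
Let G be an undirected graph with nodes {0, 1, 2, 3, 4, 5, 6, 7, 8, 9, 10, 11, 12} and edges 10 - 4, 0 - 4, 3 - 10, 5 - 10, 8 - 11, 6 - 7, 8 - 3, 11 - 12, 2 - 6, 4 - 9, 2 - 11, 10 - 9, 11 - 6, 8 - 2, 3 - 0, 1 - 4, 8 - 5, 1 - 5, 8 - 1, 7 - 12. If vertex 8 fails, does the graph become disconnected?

Deleting 8 raises the number of components from 1 to 2, so 8 is a cut vertex.

Yes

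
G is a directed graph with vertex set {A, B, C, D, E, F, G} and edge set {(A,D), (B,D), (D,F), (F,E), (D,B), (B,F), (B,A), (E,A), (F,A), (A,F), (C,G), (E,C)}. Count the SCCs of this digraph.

{A, B, D, E, F} are all mutually reachable — one SCC of size 5.
{C} is an SCC by itself.
{G} is an SCC by itself.
That gives 3 strongly connected components.

3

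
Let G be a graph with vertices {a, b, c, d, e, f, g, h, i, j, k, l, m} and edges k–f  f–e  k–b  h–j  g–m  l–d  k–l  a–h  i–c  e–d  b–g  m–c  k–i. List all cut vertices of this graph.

h, k

Removing h increases the component count from 2 to 3, so h is a cut vertex.
Removing k increases the component count from 2 to 3, so k is a cut vertex.
By contrast removing j leaves 2 components; it is not a cut vertex. No other vertex is a cut vertex either.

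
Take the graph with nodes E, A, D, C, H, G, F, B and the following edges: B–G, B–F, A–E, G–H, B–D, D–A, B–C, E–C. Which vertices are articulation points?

B, G

Removing B increases the component count from 1 to 3, so B is a cut vertex.
Removing G increases the component count from 1 to 2, so G is a cut vertex.
By contrast removing E leaves 1 component; it is not a cut vertex. No other vertex is a cut vertex either.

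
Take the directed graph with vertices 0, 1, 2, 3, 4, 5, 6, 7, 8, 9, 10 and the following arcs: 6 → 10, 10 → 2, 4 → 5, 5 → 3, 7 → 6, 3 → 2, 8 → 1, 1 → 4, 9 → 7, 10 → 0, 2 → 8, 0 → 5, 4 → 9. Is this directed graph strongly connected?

From 5 we can reach every vertex (0, 1, 2, 3, 4, 5, 6, 7, 8, 9, 10), and every vertex can reach 5 (0, 1, 2, 3, 4, 5, 6, 7, 8, 9, 10). So the whole graph is one strongly connected component.

Yes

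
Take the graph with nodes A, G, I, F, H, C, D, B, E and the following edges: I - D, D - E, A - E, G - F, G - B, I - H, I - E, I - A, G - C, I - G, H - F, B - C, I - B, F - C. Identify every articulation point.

I

Removing I increases the component count from 1 to 2, so I is a cut vertex.
By contrast removing A leaves 1 component; it is not a cut vertex. No other vertex is a cut vertex either.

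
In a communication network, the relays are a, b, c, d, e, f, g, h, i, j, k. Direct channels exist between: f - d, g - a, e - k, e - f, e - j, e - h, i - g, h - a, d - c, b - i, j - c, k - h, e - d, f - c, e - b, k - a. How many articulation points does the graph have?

1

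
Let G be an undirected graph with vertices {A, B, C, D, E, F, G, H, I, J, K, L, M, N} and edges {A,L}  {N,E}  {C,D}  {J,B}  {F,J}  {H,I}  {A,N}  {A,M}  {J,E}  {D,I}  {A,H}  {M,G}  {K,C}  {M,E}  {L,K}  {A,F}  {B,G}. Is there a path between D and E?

Yes

From D we can reach A, B, C, D, E, F, G, H, I, J, K, L, M, N, which includes E.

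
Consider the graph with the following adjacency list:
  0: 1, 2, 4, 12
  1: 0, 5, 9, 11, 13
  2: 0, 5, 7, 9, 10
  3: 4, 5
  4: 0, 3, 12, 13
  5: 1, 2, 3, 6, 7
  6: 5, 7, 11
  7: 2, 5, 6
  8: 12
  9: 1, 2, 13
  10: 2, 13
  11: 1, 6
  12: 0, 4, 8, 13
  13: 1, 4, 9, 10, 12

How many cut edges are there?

1

The edges on the cycle 1-0-12-4-13-1 are not bridges since each lies on that cycle.
But removing 8-12 disconnects 8 from 12 — this is a bridge.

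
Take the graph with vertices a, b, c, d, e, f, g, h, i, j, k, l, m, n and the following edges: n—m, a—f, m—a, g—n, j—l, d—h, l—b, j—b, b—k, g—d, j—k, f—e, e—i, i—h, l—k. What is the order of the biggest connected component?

c is isolated — a component by itself.
Starting from b we can reach b, j, k, l. That is one component of size 4.
Starting from a we can reach a, d, e, f, g, h, i, m, n. That is one component of size 9.
The largest has 9 vertices.

9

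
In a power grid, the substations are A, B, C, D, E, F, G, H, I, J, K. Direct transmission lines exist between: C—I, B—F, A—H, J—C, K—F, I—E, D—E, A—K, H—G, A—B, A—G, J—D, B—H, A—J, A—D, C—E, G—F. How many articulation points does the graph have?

1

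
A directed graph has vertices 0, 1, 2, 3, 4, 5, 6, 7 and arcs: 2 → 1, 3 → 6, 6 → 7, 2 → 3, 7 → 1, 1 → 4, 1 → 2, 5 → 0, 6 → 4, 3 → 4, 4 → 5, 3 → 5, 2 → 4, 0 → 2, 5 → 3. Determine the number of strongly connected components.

1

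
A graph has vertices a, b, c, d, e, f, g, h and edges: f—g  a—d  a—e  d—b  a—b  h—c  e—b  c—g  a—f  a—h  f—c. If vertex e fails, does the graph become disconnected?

No

Deleting e leaves 1 component (was 1) (its neighbors a, b remain connected to each other), so e is not a cut vertex.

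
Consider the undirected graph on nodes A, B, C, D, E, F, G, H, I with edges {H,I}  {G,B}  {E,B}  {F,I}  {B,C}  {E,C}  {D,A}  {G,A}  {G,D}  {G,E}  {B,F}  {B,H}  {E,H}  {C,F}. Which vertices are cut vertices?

G

Removing G increases the component count from 1 to 2, so G is a cut vertex.
By contrast removing H leaves 1 component; it is not a cut vertex. No other vertex is a cut vertex either.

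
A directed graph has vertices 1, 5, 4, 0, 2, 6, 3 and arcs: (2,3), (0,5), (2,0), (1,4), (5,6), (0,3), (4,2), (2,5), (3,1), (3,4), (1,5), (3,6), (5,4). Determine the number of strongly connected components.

2

{0, 1, 2, 3, 4, 5} are all mutually reachable — one SCC of size 6.
{6} is an SCC by itself.
That gives 2 strongly connected components.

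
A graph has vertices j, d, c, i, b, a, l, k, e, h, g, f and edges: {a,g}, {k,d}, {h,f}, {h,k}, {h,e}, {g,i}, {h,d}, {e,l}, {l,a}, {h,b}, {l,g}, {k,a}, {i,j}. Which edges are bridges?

b-h, f-h, g-i, i-j

The edges on the cycle l-a-g-l are not bridges since each lies on that cycle.
But removing b-h disconnects b from h; removing i-j disconnects i from j; removing g-i disconnects g from i; removing f-h disconnects f from h — these are bridges.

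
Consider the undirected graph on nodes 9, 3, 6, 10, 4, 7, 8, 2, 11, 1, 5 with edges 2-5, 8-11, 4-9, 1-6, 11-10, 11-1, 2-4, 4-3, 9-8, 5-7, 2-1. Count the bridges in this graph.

The edges on the cycle 2-4-9-8-11-1-2 are not bridges since each lies on that cycle.
But removing 11-10 disconnects 11 from 10; removing 2-5 disconnects 2 from 5; removing 5-7 disconnects 5 from 7; removing 4-3 disconnects 4 from 3 — these are bridges.
In total 5 edges are bridges.

5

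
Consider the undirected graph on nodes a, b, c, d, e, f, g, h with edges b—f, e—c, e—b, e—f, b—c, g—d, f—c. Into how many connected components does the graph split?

h is isolated — a component by itself.
a is isolated — a component by itself.
Starting from d we can reach d, g. That is one component of size 2.
Starting from b we can reach b, c, e, f. That is one component of size 4.
Total: 4 components.

4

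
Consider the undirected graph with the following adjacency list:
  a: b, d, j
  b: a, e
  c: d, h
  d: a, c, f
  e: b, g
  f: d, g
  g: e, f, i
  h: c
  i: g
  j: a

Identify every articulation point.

Removing a increases the component count from 1 to 2, so a is a cut vertex.
Removing c increases the component count from 1 to 2, so c is a cut vertex.
Removing d increases the component count from 1 to 2, so d is a cut vertex.
Likewise g is a cut vertex.
By contrast removing b leaves 1 component; it is not a cut vertex. No other vertex is a cut vertex either.

a, c, d, g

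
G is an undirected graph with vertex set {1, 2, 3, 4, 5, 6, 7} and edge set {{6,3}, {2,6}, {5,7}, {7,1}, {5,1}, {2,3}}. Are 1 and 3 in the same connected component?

The component containing 1 is {1, 5, 7}, and 3 is not in it.

No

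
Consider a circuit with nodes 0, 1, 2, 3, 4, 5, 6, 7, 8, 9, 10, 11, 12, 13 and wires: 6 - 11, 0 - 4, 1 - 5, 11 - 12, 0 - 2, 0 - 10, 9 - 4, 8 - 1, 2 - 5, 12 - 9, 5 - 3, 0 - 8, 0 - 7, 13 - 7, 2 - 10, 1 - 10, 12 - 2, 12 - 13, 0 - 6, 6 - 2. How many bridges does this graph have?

The edges on the cycle 0-8-1-10-2-6-0 are not bridges since each lies on that cycle.
But removing 3 - 5 disconnects 3 from 5 — this is a bridge.

1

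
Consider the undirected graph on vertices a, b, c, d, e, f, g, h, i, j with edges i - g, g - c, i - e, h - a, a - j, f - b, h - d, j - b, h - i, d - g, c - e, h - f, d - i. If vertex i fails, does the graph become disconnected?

No

Deleting i leaves 1 component (was 1) (its neighbors d, e, g, h remain connected to each other), so i is not a cut vertex.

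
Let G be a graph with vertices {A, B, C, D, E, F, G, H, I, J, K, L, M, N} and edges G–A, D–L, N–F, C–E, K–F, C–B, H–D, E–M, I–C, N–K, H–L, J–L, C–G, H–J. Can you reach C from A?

Yes

From A we can reach A, B, C, E, G, I, M, which includes C.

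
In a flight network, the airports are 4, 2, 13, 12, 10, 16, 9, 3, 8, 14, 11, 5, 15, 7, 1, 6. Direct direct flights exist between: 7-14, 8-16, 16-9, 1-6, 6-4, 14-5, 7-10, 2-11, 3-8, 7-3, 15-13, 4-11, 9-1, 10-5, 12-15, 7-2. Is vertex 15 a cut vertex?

Yes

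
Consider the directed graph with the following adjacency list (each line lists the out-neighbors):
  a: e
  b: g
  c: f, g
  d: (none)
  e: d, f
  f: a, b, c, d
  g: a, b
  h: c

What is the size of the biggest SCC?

{a, b, c, e, f, g} are all mutually reachable — one SCC of size 6.
{d} is an SCC by itself.
{h} is an SCC by itself.
The largest has 6 vertices.

6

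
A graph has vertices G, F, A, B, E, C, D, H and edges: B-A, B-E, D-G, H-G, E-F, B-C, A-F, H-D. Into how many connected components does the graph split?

2

Starting from D we can reach D, G, H. That is one component of size 3.
Starting from A we can reach A, B, C, E, F. That is one component of size 5.
Total: 2 components.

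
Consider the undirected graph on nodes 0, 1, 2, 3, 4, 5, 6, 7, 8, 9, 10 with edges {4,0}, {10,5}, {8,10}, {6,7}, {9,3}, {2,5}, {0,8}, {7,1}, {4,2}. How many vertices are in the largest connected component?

Starting from 3 we can reach 3, 9. That is one component of size 2.
Starting from 1 we can reach 1, 6, 7. That is one component of size 3.
Starting from 0 we can reach 0, 2, 4, 5, 8, 10. That is one component of size 6.
The largest has 6 vertices.

6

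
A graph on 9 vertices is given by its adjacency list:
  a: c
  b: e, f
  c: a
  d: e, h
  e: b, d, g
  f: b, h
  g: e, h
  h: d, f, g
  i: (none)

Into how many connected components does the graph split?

3

i is isolated — a component by itself.
Starting from a we can reach a, c. That is one component of size 2.
Starting from b we can reach b, d, e, f, g, h. That is one component of size 6.
Total: 3 components.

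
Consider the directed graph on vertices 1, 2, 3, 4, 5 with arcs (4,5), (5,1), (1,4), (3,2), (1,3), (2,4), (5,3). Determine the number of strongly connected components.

{1, 2, 3, 4, 5} are all mutually reachable — one SCC of size 5.
That gives 1 strongly connected component.

1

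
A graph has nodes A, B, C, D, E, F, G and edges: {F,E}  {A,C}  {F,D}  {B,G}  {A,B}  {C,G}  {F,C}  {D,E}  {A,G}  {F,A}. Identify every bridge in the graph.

none

The edges on the cycle F-D-E-F are not bridges since each lies on that cycle.
Every edge lies on some cycle, so there are no bridges.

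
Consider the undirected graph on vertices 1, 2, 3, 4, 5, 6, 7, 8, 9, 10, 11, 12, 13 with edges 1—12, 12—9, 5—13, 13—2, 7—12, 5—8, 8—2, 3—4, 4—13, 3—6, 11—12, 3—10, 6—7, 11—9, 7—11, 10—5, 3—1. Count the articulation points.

Removing 3 increases the component count from 1 to 2, so 3 is a cut vertex.
By contrast removing 11 leaves 1 component; it is not a cut vertex. No other vertex is a cut vertex either.

1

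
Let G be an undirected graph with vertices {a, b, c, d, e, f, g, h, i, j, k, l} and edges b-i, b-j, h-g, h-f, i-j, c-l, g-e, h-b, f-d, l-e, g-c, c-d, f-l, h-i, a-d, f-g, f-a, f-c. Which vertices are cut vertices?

h

Removing h increases the component count from 2 to 3, so h is a cut vertex.
By contrast removing g leaves 2 components; it is not a cut vertex. No other vertex is a cut vertex either.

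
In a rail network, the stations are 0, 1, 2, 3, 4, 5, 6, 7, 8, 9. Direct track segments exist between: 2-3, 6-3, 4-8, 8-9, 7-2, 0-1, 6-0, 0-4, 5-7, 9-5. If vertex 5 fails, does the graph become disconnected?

No

Deleting 5 leaves 1 component (was 1) (its neighbors 7, 9 remain connected to each other), so 5 is not a cut vertex.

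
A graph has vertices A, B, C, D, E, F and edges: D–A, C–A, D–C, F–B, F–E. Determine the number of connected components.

2

Starting from A we can reach A, C, D. That is one component of size 3.
Starting from B we can reach B, E, F. That is one component of size 3.
Total: 2 components.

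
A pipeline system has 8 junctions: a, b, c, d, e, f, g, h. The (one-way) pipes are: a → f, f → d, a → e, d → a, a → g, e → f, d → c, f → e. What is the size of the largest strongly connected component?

{a, d, e, f} are all mutually reachable — one SCC of size 4.
{g} is an SCC by itself.
{c} is an SCC by itself.
{b} is an SCC by itself.
{h} is an SCC by itself.
The largest has 4 vertices.

4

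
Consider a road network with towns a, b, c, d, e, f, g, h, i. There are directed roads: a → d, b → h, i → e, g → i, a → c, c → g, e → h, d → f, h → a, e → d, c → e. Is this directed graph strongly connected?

No

There is no directed path from a to b, so the graph is not strongly connected.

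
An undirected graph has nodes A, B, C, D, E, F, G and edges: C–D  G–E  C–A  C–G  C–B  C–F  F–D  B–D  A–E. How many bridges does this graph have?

The edges on the cycle C-A-E-G-C are not bridges since each lies on that cycle.
Every edge lies on some cycle, so there are no bridges.

0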